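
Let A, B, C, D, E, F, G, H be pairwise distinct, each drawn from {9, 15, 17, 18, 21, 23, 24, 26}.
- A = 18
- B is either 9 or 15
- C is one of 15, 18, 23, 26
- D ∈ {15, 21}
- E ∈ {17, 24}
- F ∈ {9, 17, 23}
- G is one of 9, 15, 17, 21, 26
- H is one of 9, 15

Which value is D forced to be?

A has just one choice, so A = 18. Remove 18 from C.
The 7 still-open variables together cover exactly {9, 15, 17, 21, 23, 24, 26} — 7 values for 7 variables — and 24 appears only in E's list, so E = 24.
B and H share exactly the 2 values {9, 15}; by pigeonhole those values go to them, so strike 9, 15 from C, D, F, G.
So D = 21.

21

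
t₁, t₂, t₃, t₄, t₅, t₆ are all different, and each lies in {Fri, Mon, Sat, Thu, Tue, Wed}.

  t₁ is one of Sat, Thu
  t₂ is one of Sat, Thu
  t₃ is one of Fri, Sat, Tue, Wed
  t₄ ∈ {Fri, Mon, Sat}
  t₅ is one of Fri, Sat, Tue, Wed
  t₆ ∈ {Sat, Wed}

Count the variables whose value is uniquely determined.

The 6 variables together cover exactly {Fri, Mon, Sat, Thu, Tue, Wed} — 6 values for 6 variables — and Mon appears only in t₄'s list, so t₄ = Mon.
t₁ and t₂ between them cover only {Sat, Thu} — a naked pair. Remove those values from t₃, t₅, t₆.
t₆'s domain is down to {Wed}, so t₆ = Wed. So t₃, t₅ can't be Wed.
Determined: t₄=Mon, t₆=Wed. The other variables each still have more than one consistent value. That makes 2.

2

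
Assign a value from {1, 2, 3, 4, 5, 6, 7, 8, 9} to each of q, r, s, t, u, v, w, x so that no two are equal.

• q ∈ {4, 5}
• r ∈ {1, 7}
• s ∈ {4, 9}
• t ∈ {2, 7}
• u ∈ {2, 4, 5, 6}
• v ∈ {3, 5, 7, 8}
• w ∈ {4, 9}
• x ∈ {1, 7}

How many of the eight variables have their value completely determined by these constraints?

3

r and x between them cover only {1, 7} — a naked pair. Remove those values from t, v.
t's domain is down to {2}, so t = 2. Eliminate 2 elsewhere: u.
s and w share exactly the 2 values {4, 9}; by pigeonhole those values go to them, so strike 4, 9 from q, u.
q's domain is down to {5}, so q = 5. Remove 5 from u, v.
That leaves u = 6.
Determined: q=5, t=2, u=6. The other variables each still have more than one consistent value. That makes 3.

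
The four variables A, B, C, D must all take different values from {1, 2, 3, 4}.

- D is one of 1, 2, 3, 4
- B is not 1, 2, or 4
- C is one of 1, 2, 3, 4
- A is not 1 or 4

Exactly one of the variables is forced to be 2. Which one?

B has just one choice, so B = 3. Remove 3 from A, C, D.
So 2 goes to A.

A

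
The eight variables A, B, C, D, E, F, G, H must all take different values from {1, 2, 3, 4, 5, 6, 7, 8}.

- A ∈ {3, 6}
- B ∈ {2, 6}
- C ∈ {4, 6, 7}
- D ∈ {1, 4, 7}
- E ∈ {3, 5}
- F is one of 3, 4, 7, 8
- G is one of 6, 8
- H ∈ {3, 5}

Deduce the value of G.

8

Among the 8 variables, 1 fits only D (and all 8 values in {1, 2, 3, 4, 5, 6, 7, 8} must be used), so D = 1.
Among the 7 still-open variables, 2 fits only B (and all 7 values in {2, 3, 4, 5, 6, 7, 8} must be used), so B = 2.
E and H between them cover only {3, 5} — a naked pair. Remove those values from A, F.
A has just one choice, so A = 6. Strike 6 from C, G.
So G = 8.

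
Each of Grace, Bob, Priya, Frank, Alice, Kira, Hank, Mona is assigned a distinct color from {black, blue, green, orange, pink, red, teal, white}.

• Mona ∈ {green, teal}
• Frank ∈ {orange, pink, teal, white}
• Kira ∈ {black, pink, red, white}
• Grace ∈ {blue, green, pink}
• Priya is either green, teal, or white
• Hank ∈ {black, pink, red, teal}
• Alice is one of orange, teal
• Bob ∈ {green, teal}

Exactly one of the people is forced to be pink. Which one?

Frank

Among the 8 variables, blue fits only Grace (and all 8 values in {black, blue, green, orange, pink, red, teal, white} must be used), so Grace = blue.
The 2 variables Bob and Mona are confined to {green, teal}, which locks those values in; drop them from Priya, Frank, Alice, Hank.
That leaves Priya = white. Strike white from Frank, Kira.
Alice has just one choice, so Alice = orange. Remove orange from Frank.
So pink goes to Frank.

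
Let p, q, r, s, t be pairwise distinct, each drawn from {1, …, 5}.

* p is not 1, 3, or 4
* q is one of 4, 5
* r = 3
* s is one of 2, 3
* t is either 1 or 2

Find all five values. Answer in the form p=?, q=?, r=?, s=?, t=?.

p=5, q=4, r=3, s=2, t=1

r has just one choice, so r = 3. Eliminate 3 elsewhere: s.
s has just one choice, so s = 2. Eliminate 2 elsewhere: p, t.
t must be 1 (only option left).
p's domain is down to {5}, so p = 5. Strike 5 from q.
That leaves q = 4.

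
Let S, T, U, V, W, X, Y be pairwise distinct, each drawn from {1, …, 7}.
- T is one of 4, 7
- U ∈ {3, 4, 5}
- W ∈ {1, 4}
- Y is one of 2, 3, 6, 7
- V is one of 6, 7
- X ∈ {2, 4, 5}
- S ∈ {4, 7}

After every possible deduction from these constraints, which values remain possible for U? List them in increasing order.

Among the 7 variables, 1 fits only W (and all 7 values in {1, 2, 3, 4, 5, 6, 7} must be used), so W = 1.
The 2 variables S and T are confined to {4, 7}, which locks those values in; drop them from U, V, X, Y.
V's domain is down to {6}, so V = 6. So Y can't be 6.
No further eliminations apply; U can still be any of 3, 5.

3, 5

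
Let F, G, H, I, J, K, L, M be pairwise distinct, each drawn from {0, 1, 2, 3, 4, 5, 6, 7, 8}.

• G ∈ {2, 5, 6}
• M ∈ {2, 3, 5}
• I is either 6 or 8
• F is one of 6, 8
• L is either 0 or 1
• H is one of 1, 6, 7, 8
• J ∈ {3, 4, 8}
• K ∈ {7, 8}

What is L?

0

F and I between them cover only {6, 8} — a naked pair. Remove those values from G, H, J, K.
K's domain is down to {7}, so K = 7. Strike 7 from H.
H must be 1 (only option left). Eliminate 1 elsewhere: L.
So L = 0.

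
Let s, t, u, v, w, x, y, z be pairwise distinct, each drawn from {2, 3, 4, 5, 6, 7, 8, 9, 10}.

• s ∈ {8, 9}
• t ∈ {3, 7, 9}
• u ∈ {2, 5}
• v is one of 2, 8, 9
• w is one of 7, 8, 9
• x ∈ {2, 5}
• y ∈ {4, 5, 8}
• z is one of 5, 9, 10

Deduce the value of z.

Among the 8 variables, 3 fits only t (and all 8 values in {2, 3, 4, 5, 7, 8, 9, 10} must be used), so t = 3.
The 7 still-open variables draw from only 7 values {2, 4, 5, 7, 8, 9, 10}, so each is used; only y can be 4, hence y = 4.
The 6 still-open variables draw from only 6 values {2, 5, 7, 8, 9, 10}, so each is used; only w can be 7, hence w = 7.
The 5 still-open variables draw from only 5 values {2, 5, 8, 9, 10}, so each is used; only z can be 10, hence z = 10.

10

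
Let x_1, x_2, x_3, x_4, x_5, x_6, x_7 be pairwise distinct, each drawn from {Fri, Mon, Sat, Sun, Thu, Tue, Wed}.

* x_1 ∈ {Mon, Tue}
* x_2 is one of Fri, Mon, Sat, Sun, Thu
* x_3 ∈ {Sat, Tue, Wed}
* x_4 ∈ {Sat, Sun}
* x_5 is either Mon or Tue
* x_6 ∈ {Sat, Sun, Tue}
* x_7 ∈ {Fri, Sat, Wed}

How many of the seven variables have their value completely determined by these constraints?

3

The 7 variables together cover exactly {Fri, Mon, Sat, Sun, Thu, Tue, Wed} — 7 values for 7 variables — and Thu appears only in x_2's list, so x_2 = Thu.
Among the 6 still-open variables, Fri fits only x_7 (and all 6 values in {Fri, Mon, Sat, Sun, Tue, Wed} must be used), so x_7 = Fri.
Among the 5 still-open variables, Wed fits only x_3 (and all 5 values in {Mon, Sat, Sun, Tue, Wed} must be used), so x_3 = Wed.
The 2 variables x_1 and x_5 are confined to {Mon, Tue}, which locks those values in; drop them from x_6.
Determined: x_2=Thu, x_3=Wed, x_7=Fri. The other variables each still have more than one consistent value. That makes 3.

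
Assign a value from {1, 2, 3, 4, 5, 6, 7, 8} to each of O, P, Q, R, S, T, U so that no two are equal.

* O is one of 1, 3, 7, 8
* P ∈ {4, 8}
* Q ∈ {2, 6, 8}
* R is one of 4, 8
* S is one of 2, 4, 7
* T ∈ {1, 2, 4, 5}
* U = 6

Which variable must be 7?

S

U's domain is down to {6}, so U = 6. Remove 6 from Q.
P and R share exactly the 2 values {4, 8}; by pigeonhole those values go to them, so strike 4, 8 from O, Q, S, T.
Q's domain is down to {2}, so Q = 2. Remove 2 from S, T.
So 7 goes to S.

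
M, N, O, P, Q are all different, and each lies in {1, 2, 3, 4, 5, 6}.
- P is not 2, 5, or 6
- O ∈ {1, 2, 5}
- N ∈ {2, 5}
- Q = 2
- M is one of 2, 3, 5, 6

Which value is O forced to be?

1

Q must be 2 (only option left). So M, N, O can't be 2.
N's domain is down to {5}, so N = 5. Remove 5 from M, O.
So O = 1.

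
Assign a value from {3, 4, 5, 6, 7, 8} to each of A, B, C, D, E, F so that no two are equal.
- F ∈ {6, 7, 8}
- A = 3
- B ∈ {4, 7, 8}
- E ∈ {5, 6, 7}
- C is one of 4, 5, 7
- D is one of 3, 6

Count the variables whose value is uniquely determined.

A must be 3 (only option left). Eliminate 3 elsewhere: D.
D has just one choice, so D = 6. Strike 6 from E, F.
Determined: A=3, D=6. The other variables each still have more than one consistent value. That makes 2.

2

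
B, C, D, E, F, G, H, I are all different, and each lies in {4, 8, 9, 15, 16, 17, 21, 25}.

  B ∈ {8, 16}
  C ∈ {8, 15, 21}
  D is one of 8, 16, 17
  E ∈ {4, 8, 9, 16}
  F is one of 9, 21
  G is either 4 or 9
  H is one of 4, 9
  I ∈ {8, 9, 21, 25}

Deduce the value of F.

21

The 8 variables together cover exactly {4, 8, 9, 15, 16, 17, 21, 25} — 8 values for 8 variables — and 15 appears only in C's list, so C = 15.
The 7 still-open variables together cover exactly {4, 8, 9, 16, 17, 21, 25} — 7 values for 7 variables — and 17 appears only in D's list, so D = 17.
The 6 still-open variables draw from only 6 values {4, 8, 9, 16, 21, 25}, so each is used; only I can be 25, hence I = 25.
The 5 still-open variables together cover exactly {4, 8, 9, 16, 21} — 5 values for 5 variables — and 21 appears only in F's list, so F = 21.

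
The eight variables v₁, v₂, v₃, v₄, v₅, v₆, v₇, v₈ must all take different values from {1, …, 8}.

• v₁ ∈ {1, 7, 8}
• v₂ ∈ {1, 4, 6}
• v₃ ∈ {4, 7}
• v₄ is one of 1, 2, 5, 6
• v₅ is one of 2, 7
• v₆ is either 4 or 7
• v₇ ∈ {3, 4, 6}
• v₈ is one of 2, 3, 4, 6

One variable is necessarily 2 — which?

v₅

Among the 8 variables, 5 fits only v₄ (and all 8 values in {1, 2, 3, 4, 5, 6, 7, 8} must be used), so v₄ = 5.
The 7 still-open variables draw from only 7 values {1, 2, 3, 4, 6, 7, 8}, so each is used; only v₁ can be 8, hence v₁ = 8.
The 6 still-open variables together cover exactly {1, 2, 3, 4, 6, 7} — 6 values for 6 variables — and 1 appears only in v₂'s list, so v₂ = 1.
v₃ and v₆ share exactly the 2 values {4, 7}; by pigeonhole those values go to them, so strike 4, 7 from v₅, v₇, v₈.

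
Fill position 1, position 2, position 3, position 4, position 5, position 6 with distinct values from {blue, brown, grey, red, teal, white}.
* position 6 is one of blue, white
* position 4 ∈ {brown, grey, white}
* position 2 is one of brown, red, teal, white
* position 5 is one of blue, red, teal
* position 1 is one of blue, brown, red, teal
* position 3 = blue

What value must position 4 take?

grey

position 3 must be blue (only option left). So position 1, position 5, position 6 can't be blue.
position 6 has just one choice, so position 6 = white. Strike white from position 2, position 4.
The 4 still-open variables draw from only 4 values {brown, grey, red, teal}, so each is used; only position 4 can be grey, hence position 4 = grey.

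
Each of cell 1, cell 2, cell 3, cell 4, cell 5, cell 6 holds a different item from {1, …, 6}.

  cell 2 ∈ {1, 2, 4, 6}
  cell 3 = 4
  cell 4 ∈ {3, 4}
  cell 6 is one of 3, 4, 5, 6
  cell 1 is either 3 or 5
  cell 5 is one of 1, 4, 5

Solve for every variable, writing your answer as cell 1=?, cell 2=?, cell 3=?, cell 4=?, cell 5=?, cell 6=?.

cell 1=5, cell 2=2, cell 3=4, cell 4=3, cell 5=1, cell 6=6

cell 3's domain is down to {4}, so cell 3 = 4. So cell 2, cell 4, cell 5, cell 6 can't be 4.
That leaves cell 4 = 3. Eliminate 3 elsewhere: cell 1, cell 6.
cell 1's domain is down to {5}, so cell 1 = 5. So cell 5, cell 6 can't be 5.
That leaves cell 5 = 1. So cell 2 can't be 1.
cell 6's domain is down to {6}, so cell 6 = 6. Strike 6 from cell 2.
cell 2 must be 2 (only option left).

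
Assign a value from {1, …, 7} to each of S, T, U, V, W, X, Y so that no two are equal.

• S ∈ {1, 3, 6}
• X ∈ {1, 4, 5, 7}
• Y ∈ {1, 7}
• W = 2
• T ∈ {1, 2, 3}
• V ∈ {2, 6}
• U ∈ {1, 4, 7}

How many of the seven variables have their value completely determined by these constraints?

W's domain is down to {2}, so W = 2. Eliminate 2 elsewhere: T, V.
V has just one choice, so V = 6. So S can't be 6.
The 5 still-open variables draw from only 5 values {1, 3, 4, 5, 7}, so each is used; only X can be 5, hence X = 5.
The 4 still-open variables draw from only 4 values {1, 3, 4, 7}, so each is used; only U can be 4, hence U = 4.
The 3 still-open variables together cover exactly {1, 3, 7} — 3 values for 3 variables — and 7 appears only in Y's list, so Y = 7.
Determined: U=4, V=6, W=2, X=5, Y=7. The other variables each still have more than one consistent value. That makes 5.

5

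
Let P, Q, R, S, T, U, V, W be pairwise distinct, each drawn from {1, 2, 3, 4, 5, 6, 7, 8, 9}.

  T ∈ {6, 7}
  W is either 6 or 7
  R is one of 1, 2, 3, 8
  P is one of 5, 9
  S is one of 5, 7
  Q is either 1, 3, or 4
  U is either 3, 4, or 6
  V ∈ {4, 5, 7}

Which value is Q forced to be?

1

T and W share exactly the 2 values {6, 7}; by pigeonhole those values go to them, so strike 6, 7 from S, U, V.
S must be 5 (only option left). So P, V can't be 5.
That leaves V = 4. Strike 4 from Q, U.
That leaves P = 9.
U's domain is down to {3}, so U = 3. Eliminate 3 elsewhere: Q, R.
So Q = 1.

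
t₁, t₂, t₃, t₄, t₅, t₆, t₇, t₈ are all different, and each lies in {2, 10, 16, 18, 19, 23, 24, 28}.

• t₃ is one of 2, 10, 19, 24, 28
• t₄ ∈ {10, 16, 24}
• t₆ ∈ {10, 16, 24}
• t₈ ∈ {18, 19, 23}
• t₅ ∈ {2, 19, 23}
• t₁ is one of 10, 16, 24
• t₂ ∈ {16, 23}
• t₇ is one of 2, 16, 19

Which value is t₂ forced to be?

23

The 8 variables together cover exactly {2, 10, 16, 18, 19, 23, 24, 28} — 8 values for 8 variables — and 18 appears only in t₈'s list, so t₈ = 18.
The 7 still-open variables draw from only 7 values {2, 10, 16, 19, 23, 24, 28}, so each is used; only t₃ can be 28, hence t₃ = 28.
t₁, t₄, t₆ between them cover only {10, 16, 24} — a naked triple. Remove those values from t₂, t₇.
So t₂ = 23.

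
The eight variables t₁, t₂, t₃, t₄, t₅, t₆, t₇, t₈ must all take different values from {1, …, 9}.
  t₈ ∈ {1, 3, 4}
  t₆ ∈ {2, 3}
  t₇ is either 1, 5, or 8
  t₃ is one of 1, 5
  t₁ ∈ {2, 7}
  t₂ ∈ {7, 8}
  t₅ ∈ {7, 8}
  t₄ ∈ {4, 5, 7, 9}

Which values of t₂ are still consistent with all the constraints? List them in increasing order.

7, 8

The 8 variables together cover exactly {1, 2, 3, 4, 5, 7, 8, 9} — 8 values for 8 variables — and 9 appears only in t₄'s list, so t₄ = 9.
Among the 7 still-open variables, 4 fits only t₈ (and all 7 values in {1, 2, 3, 4, 5, 7, 8} must be used), so t₈ = 4.
Among the 6 still-open variables, 3 fits only t₆ (and all 6 values in {1, 2, 3, 5, 7, 8} must be used), so t₆ = 3.
Among the 5 still-open variables, 2 fits only t₁ (and all 5 values in {1, 2, 5, 7, 8} must be used), so t₁ = 2.
The 2 variables t₂ and t₅ are confined to {7, 8}, which locks those values in; drop them from t₇.
No further eliminations apply; t₂ can still be any of 7, 8.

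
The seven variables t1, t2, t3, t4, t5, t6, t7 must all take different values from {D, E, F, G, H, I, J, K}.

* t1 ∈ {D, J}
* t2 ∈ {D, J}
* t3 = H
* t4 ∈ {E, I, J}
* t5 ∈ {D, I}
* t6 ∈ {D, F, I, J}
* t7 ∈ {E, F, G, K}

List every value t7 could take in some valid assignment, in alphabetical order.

G, K

t3 must be H (only option left).
t1 and t2 share exactly the 2 values {D, J}; by pigeonhole those values go to them, so strike D, J from t4, t5, t6.
t5 must be I (only option left). Strike I from t4, t6.
t6 has just one choice, so t6 = F. Remove F from t7.
t4 has just one choice, so t4 = E. Strike E from t7.
No further eliminations apply; t7 can still be any of G, K.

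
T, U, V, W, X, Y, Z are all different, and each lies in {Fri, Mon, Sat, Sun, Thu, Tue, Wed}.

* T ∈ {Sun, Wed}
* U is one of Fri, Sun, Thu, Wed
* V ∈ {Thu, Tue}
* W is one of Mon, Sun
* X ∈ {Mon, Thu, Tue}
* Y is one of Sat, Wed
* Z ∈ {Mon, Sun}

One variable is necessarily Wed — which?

The 7 variables draw from only 7 values {Fri, Mon, Sat, Sun, Thu, Tue, Wed}, so each is used; only U can be Fri, hence U = Fri.
Among the 6 still-open variables, Sat fits only Y (and all 6 values in {Mon, Sat, Sun, Thu, Tue, Wed} must be used), so Y = Sat.
The 5 still-open variables together cover exactly {Mon, Sun, Thu, Tue, Wed} — 5 values for 5 variables — and Wed appears only in T's list, so T = Wed.

T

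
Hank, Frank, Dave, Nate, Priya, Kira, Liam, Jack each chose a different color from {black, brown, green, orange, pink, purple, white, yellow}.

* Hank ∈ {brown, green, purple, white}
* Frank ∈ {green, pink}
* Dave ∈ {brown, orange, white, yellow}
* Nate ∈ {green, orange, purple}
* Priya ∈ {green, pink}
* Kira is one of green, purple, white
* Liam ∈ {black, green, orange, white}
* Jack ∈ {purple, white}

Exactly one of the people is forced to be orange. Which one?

The 8 variables together cover exactly {black, brown, green, orange, pink, purple, white, yellow} — 8 values for 8 variables — and black appears only in Liam's list, so Liam = black.
Among the 7 still-open variables, yellow fits only Dave (and all 7 values in {brown, green, orange, pink, purple, white, yellow} must be used), so Dave = yellow.
The 6 still-open variables together cover exactly {brown, green, orange, pink, purple, white} — 6 values for 6 variables — and brown appears only in Hank's list, so Hank = brown.
The 5 still-open variables together cover exactly {green, orange, pink, purple, white} — 5 values for 5 variables — and orange appears only in Nate's list, so Nate = orange.

Nate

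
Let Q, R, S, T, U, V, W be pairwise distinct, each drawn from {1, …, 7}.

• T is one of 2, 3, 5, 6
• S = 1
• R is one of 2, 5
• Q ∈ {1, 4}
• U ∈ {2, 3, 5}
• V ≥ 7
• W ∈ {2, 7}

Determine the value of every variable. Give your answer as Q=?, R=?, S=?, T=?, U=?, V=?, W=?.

Q=4, R=5, S=1, T=6, U=3, V=7, W=2

S has just one choice, so S = 1. Eliminate 1 elsewhere: Q.
That leaves V = 7. Eliminate 7 elsewhere: W.
That leaves W = 2. Remove 2 from R, T, U.
Q must be 4 (only option left).
R's domain is down to {5}, so R = 5. Eliminate 5 elsewhere: T, U.
U's domain is down to {3}, so U = 3. Eliminate 3 elsewhere: T.
T has just one choice, so T = 6.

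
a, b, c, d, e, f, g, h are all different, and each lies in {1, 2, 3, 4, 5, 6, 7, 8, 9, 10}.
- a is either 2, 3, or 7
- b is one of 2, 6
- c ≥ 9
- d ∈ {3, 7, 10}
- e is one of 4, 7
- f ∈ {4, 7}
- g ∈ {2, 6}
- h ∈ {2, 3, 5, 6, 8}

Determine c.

9

b and g between them cover only {2, 6} — a naked pair. Remove those values from a, h.
e and f between them cover only {4, 7} — a naked pair. Remove those values from a, d.
a has just one choice, so a = 3. Eliminate 3 elsewhere: d, h.
d has just one choice, so d = 10. Eliminate 10 elsewhere: c.
So c = 9.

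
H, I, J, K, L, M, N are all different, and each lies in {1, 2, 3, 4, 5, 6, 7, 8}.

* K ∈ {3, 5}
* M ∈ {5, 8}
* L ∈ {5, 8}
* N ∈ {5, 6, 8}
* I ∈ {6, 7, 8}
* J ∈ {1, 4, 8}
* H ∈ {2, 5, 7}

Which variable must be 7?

I

L and M share exactly the 2 values {5, 8}; by pigeonhole those values go to them, so strike 5, 8 from H, I, J, K, N.
K's domain is down to {3}, so K = 3.
N must be 6 (only option left). Eliminate 6 elsewhere: I.
So 7 goes to I.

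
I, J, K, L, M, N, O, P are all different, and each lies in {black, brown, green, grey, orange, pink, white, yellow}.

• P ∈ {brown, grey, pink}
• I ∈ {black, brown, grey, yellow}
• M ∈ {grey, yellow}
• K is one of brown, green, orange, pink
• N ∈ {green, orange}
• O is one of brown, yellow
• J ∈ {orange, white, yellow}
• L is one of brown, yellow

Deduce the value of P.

pink

Among the 8 variables, black fits only I (and all 8 values in {black, brown, green, grey, orange, pink, white, yellow} must be used), so I = black.
Among the 7 still-open variables, white fits only J (and all 7 values in {brown, green, grey, orange, pink, white, yellow} must be used), so J = white.
L and O between them cover only {brown, yellow} — a naked pair. Remove those values from K, M, P.
M's domain is down to {grey}, so M = grey. Remove grey from P.
So P = pink.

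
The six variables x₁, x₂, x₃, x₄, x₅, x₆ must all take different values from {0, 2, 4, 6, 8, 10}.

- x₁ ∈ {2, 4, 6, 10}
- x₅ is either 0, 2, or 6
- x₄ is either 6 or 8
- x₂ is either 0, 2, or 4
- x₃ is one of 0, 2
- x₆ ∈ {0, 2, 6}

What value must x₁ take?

The 6 variables draw from only 6 values {0, 2, 4, 6, 8, 10}, so each is used; only x₄ can be 8, hence x₄ = 8.
The 5 still-open variables draw from only 5 values {0, 2, 4, 6, 10}, so each is used; only x₁ can be 10, hence x₁ = 10.

10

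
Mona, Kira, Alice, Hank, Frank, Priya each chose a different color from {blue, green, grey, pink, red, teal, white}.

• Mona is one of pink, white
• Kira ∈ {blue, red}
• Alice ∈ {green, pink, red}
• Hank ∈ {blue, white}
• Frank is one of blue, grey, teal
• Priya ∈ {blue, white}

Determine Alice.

The 2 variables Hank and Priya are confined to {blue, white}, which locks those values in; drop them from Mona, Kira, Frank.
Mona must be pink (only option left). Strike pink from Alice.
Kira has just one choice, so Kira = red. Strike red from Alice.
So Alice = green.

green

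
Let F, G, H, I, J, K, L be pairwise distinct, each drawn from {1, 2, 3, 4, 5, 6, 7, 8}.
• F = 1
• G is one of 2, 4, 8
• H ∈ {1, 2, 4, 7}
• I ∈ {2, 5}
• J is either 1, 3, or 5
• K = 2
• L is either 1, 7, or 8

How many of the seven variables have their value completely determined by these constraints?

F must be 1 (only option left). So H, J, L can't be 1.
K has just one choice, so K = 2. So G, H, I can't be 2.
I has just one choice, so I = 5. Remove 5 from J.
J must be 3 (only option left).
Determined: F=1, I=5, J=3, K=2. The other variables each still have more than one consistent value. That makes 4.

4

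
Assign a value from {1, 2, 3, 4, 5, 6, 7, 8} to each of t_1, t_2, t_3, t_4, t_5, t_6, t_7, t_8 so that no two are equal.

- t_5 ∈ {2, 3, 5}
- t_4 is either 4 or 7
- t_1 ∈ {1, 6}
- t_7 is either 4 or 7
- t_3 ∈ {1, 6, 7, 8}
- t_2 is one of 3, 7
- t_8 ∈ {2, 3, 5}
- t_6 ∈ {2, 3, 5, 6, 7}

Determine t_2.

Among the 8 variables, 8 fits only t_3 (and all 8 values in {1, 2, 3, 4, 5, 6, 7, 8} must be used), so t_3 = 8.
Among the 7 still-open variables, 1 fits only t_1 (and all 7 values in {1, 2, 3, 4, 5, 6, 7} must be used), so t_1 = 1.
The 6 still-open variables together cover exactly {2, 3, 4, 5, 6, 7} — 6 values for 6 variables — and 6 appears only in t_6's list, so t_6 = 6.
The 2 variables t_4 and t_7 are confined to {4, 7}, which locks those values in; drop them from t_2.
So t_2 = 3.

3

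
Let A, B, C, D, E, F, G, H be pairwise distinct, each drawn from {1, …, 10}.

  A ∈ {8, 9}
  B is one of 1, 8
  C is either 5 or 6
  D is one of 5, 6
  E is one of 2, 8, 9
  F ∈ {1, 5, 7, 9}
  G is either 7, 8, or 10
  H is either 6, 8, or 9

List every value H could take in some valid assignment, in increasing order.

The 8 variables together cover exactly {1, 2, 5, 6, 7, 8, 9, 10} — 8 values for 8 variables — and 2 appears only in E's list, so E = 2.
Among the 7 still-open variables, 10 fits only G (and all 7 values in {1, 5, 6, 7, 8, 9, 10} must be used), so G = 10.
The 6 still-open variables together cover exactly {1, 5, 6, 7, 8, 9} — 6 values for 6 variables — and 7 appears only in F's list, so F = 7.
Among the 5 still-open variables, 1 fits only B (and all 5 values in {1, 5, 6, 8, 9} must be used), so B = 1.
The 2 variables C and D are confined to {5, 6}, which locks those values in; drop them from H.
No further eliminations apply; H can still be any of 8, 9.

8, 9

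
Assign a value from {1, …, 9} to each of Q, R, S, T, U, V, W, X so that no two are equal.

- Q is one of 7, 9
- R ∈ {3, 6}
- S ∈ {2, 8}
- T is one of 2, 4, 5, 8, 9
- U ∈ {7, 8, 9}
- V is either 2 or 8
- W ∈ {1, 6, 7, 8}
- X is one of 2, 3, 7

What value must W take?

S and V share exactly the 2 values {2, 8}; by pigeonhole those values go to them, so strike 2, 8 from T, U, W, X.
Q and U share exactly the 2 values {7, 9}; by pigeonhole those values go to them, so strike 7, 9 from T, W, X.
X's domain is down to {3}, so X = 3. Strike 3 from R.
R has just one choice, so R = 6. Remove 6 from W.
So W = 1.

1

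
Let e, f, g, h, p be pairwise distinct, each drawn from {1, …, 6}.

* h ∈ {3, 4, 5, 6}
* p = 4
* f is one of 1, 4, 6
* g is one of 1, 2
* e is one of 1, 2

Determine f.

6

p's domain is down to {4}, so p = 4. Eliminate 4 elsewhere: f, h.
e and g share exactly the 2 values {1, 2}; by pigeonhole those values go to them, so strike 1, 2 from f.
So f = 6.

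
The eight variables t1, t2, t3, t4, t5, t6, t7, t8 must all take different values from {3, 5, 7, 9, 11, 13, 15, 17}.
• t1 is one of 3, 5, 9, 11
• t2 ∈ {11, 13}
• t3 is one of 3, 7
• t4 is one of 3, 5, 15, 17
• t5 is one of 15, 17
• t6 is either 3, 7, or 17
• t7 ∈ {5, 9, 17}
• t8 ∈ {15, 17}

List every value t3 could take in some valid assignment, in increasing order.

The 8 variables together cover exactly {3, 5, 7, 9, 11, 13, 15, 17} — 8 values for 8 variables — and 13 appears only in t2's list, so t2 = 13.
The 7 still-open variables draw from only 7 values {3, 5, 7, 9, 11, 15, 17}, so each is used; only t1 can be 11, hence t1 = 11.
The 6 still-open variables draw from only 6 values {3, 5, 7, 9, 15, 17}, so each is used; only t7 can be 9, hence t7 = 9.
The 5 still-open variables draw from only 5 values {3, 5, 7, 15, 17}, so each is used; only t4 can be 5, hence t4 = 5.
The 2 variables t5 and t8 are confined to {15, 17}, which locks those values in; drop them from t6.
No further eliminations apply; t3 can still be any of 3, 7.

3, 7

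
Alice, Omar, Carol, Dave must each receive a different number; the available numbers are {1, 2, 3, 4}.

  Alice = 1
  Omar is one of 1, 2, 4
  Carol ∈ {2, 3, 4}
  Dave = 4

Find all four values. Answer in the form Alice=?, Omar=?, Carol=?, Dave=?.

Alice=1, Omar=2, Carol=3, Dave=4

Alice's domain is down to {1}, so Alice = 1. Eliminate 1 elsewhere: Omar.
Dave has just one choice, so Dave = 4. Remove 4 from Omar, Carol.
Omar has just one choice, so Omar = 2. So Carol can't be 2.
That leaves Carol = 3.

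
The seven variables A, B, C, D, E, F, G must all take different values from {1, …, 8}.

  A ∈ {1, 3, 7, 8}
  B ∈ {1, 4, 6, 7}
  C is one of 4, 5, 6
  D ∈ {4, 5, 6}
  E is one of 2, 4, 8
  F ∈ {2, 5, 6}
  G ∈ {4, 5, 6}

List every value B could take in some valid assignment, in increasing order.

1, 7

The 3 variables C, D, G are confined to {4, 5, 6}, which locks those values in; drop them from B, E, F.
That leaves F = 2. Eliminate 2 elsewhere: E.
E's domain is down to {8}, so E = 8. Eliminate 8 elsewhere: A.
No further eliminations apply; B can still be any of 1, 7.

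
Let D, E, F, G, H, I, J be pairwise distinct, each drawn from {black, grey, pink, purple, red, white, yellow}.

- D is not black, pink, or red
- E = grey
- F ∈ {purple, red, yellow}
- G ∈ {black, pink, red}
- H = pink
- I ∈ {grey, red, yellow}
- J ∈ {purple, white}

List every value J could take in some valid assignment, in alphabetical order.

E's domain is down to {grey}, so E = grey. So D, I can't be grey.
That leaves H = pink. Eliminate pink elsewhere: G.
Among the 5 still-open variables, black fits only G (and all 5 values in {black, purple, red, white, yellow} must be used), so G = black.
No further eliminations apply; J can still be any of purple, white.

purple, white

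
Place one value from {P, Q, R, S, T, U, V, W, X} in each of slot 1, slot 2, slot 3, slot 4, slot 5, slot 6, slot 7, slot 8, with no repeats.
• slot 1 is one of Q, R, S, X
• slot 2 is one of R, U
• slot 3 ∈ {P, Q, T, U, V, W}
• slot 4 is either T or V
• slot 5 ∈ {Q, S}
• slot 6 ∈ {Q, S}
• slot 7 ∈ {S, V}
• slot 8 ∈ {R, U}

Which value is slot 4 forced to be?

T

slot 2 and slot 8 share exactly the 2 values {R, U}; by pigeonhole those values go to them, so strike R, U from slot 1, slot 3.
slot 5 and slot 6 share exactly the 2 values {Q, S}; by pigeonhole those values go to them, so strike Q, S from slot 1, slot 3, slot 7.
slot 1 has just one choice, so slot 1 = X.
That leaves slot 7 = V. So slot 3, slot 4 can't be V.
So slot 4 = T.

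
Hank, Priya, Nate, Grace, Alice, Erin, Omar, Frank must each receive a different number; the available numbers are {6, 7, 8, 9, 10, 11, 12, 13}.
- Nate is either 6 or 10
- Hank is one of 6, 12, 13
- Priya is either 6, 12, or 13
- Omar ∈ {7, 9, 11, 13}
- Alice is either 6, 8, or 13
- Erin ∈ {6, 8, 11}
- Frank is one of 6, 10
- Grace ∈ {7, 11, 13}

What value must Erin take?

11

The 8 variables draw from only 8 values {6, 7, 8, 9, 10, 11, 12, 13}, so each is used; only Omar can be 9, hence Omar = 9.
Among the 7 still-open variables, 7 fits only Grace (and all 7 values in {6, 7, 8, 10, 11, 12, 13} must be used), so Grace = 7.
The 6 still-open variables together cover exactly {6, 8, 10, 11, 12, 13} — 6 values for 6 variables — and 11 appears only in Erin's list, so Erin = 11.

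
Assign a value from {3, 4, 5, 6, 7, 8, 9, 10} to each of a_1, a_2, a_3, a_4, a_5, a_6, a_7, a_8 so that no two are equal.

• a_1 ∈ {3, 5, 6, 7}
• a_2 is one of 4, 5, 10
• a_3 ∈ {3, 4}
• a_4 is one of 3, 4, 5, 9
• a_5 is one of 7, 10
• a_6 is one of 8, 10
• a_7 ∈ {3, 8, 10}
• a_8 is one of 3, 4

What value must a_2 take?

The 8 variables draw from only 8 values {3, 4, 5, 6, 7, 8, 9, 10}, so each is used; only a_1 can be 6, hence a_1 = 6.
The 7 still-open variables together cover exactly {3, 4, 5, 7, 8, 9, 10} — 7 values for 7 variables — and 7 appears only in a_5's list, so a_5 = 7.
Among the 6 still-open variables, 9 fits only a_4 (and all 6 values in {3, 4, 5, 8, 9, 10} must be used), so a_4 = 9.
The 5 still-open variables draw from only 5 values {3, 4, 5, 8, 10}, so each is used; only a_2 can be 5, hence a_2 = 5.

5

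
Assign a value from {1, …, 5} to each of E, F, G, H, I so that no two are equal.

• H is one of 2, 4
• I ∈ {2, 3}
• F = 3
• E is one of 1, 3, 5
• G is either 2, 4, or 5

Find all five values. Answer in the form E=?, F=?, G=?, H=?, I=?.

E=1, F=3, G=5, H=4, I=2

F has just one choice, so F = 3. So E, I can't be 3.
That leaves I = 2. So G, H can't be 2.
H has just one choice, so H = 4. Eliminate 4 elsewhere: G.
G's domain is down to {5}, so G = 5. Eliminate 5 elsewhere: E.
E's domain is down to {1}, so E = 1.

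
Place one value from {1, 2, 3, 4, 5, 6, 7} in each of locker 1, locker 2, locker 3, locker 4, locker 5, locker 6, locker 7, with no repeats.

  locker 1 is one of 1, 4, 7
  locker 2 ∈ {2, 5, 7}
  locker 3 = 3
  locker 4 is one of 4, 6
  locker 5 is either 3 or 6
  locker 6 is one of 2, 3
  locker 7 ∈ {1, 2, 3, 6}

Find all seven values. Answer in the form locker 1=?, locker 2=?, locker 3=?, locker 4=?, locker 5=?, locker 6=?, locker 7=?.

locker 3 has just one choice, so locker 3 = 3. Eliminate 3 elsewhere: locker 5, locker 6, locker 7.
locker 5 must be 6 (only option left). Eliminate 6 elsewhere: locker 4, locker 7.
locker 6's domain is down to {2}, so locker 6 = 2. Remove 2 from locker 2, locker 7.
That leaves locker 7 = 1. Eliminate 1 elsewhere: locker 1.
locker 4 must be 4 (only option left). Eliminate 4 elsewhere: locker 1.
locker 1 must be 7 (only option left). Strike 7 from locker 2.
locker 2 has just one choice, so locker 2 = 5.

locker 1=7, locker 2=5, locker 3=3, locker 4=4, locker 5=6, locker 6=2, locker 7=1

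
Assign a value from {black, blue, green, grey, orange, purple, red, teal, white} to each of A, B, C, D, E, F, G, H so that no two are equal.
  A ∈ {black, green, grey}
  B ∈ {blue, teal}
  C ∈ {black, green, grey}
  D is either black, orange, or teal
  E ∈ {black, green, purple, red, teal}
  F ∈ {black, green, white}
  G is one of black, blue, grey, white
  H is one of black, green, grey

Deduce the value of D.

orange

A, C, H between them cover only {black, green, grey} — a naked triple. Remove those values from D, E, F, G.
That leaves F = white. Strike white from G.
That leaves G = blue. Strike blue from B.
B must be teal (only option left). So D, E can't be teal.
So D = orange.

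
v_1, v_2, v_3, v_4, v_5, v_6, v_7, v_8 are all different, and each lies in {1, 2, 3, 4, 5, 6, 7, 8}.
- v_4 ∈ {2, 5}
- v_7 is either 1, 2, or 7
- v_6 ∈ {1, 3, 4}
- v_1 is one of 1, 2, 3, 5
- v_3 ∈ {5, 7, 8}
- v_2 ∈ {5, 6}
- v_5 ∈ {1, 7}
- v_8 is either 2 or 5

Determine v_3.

8

The 8 variables together cover exactly {1, 2, 3, 4, 5, 6, 7, 8} — 8 values for 8 variables — and 4 appears only in v_6's list, so v_6 = 4.
Among the 7 still-open variables, 3 fits only v_1 (and all 7 values in {1, 2, 3, 5, 6, 7, 8} must be used), so v_1 = 3.
The 6 still-open variables together cover exactly {1, 2, 5, 6, 7, 8} — 6 values for 6 variables — and 6 appears only in v_2's list, so v_2 = 6.
Among the 5 still-open variables, 8 fits only v_3 (and all 5 values in {1, 2, 5, 7, 8} must be used), so v_3 = 8.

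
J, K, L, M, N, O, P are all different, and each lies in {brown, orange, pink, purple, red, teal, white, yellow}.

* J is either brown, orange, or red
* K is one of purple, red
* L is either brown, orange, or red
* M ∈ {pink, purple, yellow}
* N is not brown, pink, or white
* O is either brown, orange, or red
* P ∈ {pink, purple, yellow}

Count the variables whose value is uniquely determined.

2

The 7 variables together cover exactly {brown, orange, pink, purple, red, teal, yellow} — 7 values for 7 variables — and teal appears only in N's list, so N = teal.
J, L, O between them cover only {brown, orange, red} — a naked triple. Remove those values from K.
K's domain is down to {purple}, so K = purple. Strike purple from M, P.
Determined: K=purple, N=teal. The other variables each still have more than one consistent value. That makes 2.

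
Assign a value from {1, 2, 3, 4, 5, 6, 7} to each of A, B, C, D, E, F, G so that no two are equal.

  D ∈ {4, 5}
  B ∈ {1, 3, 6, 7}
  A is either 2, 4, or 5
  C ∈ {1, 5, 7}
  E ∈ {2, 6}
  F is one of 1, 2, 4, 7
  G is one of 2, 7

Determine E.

The 7 variables together cover exactly {1, 2, 3, 4, 5, 6, 7} — 7 values for 7 variables — and 3 appears only in B's list, so B = 3.
Among the 6 still-open variables, 6 fits only E (and all 6 values in {1, 2, 4, 5, 6, 7} must be used), so E = 6.

6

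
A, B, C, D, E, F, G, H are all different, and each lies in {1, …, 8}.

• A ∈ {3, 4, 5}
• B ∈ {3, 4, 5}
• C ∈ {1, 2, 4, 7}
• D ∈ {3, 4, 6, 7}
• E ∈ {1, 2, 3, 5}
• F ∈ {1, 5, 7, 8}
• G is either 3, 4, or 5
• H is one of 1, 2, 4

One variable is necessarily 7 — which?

C

The 8 variables together cover exactly {1, 2, 3, 4, 5, 6, 7, 8} — 8 values for 8 variables — and 6 appears only in D's list, so D = 6.
The 7 still-open variables draw from only 7 values {1, 2, 3, 4, 5, 7, 8}, so each is used; only F can be 8, hence F = 8.
The 6 still-open variables draw from only 6 values {1, 2, 3, 4, 5, 7}, so each is used; only C can be 7, hence C = 7.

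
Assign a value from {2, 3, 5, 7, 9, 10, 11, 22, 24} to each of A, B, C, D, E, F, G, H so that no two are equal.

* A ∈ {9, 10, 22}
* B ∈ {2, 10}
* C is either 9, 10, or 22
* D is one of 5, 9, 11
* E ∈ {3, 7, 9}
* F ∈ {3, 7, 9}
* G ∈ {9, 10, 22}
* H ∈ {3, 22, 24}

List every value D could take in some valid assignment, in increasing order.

5, 11

The 3 variables A, C, G are confined to {9, 10, 22}, which locks those values in; drop them from B, D, E, F, H.
B has just one choice, so B = 2.
The 2 variables E and F are confined to {3, 7}, which locks those values in; drop them from H.
H's domain is down to {24}, so H = 24.
No further eliminations apply; D can still be any of 5, 11.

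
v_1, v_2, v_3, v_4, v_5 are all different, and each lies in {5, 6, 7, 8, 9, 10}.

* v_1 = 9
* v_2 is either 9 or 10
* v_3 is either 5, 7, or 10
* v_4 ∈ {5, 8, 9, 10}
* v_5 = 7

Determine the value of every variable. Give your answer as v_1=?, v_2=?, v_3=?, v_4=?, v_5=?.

v_1 has just one choice, so v_1 = 9. Eliminate 9 elsewhere: v_2, v_4.
That leaves v_2 = 10. Strike 10 from v_3, v_4.
That leaves v_5 = 7. Remove 7 from v_3.
v_3 has just one choice, so v_3 = 5. So v_4 can't be 5.
That leaves v_4 = 8.

v_1=9, v_2=10, v_3=5, v_4=8, v_5=7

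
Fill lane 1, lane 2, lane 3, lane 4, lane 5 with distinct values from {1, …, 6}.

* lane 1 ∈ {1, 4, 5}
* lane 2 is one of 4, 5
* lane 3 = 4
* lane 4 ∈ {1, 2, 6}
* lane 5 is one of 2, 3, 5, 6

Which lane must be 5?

lane 3's domain is down to {4}, so lane 3 = 4. So lane 1, lane 2 can't be 4.
So 5 goes to lane 2.

lane 2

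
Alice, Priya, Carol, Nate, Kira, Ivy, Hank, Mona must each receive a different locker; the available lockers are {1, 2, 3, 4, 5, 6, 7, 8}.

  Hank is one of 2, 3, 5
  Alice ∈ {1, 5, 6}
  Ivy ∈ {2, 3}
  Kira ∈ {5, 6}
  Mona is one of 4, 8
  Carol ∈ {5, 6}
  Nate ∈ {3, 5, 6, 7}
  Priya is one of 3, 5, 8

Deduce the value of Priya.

8

The 8 variables together cover exactly {1, 2, 3, 4, 5, 6, 7, 8} — 8 values for 8 variables — and 1 appears only in Alice's list, so Alice = 1.
Among the 7 still-open variables, 4 fits only Mona (and all 7 values in {2, 3, 4, 5, 6, 7, 8} must be used), so Mona = 4.
The 6 still-open variables draw from only 6 values {2, 3, 5, 6, 7, 8}, so each is used; only Nate can be 7, hence Nate = 7.
Among the 5 still-open variables, 8 fits only Priya (and all 5 values in {2, 3, 5, 6, 8} must be used), so Priya = 8.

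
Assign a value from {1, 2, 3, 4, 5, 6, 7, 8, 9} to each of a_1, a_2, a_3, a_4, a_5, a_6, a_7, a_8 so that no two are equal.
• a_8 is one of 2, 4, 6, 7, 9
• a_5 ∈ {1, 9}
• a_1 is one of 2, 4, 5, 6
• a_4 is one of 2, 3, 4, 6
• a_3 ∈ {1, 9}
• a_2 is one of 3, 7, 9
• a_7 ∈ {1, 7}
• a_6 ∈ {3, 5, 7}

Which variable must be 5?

The 2 variables a_3 and a_5 are confined to {1, 9}, which locks those values in; drop them from a_2, a_7, a_8.
a_7 must be 7 (only option left). Remove 7 from a_2, a_6, a_8.
a_2 must be 3 (only option left). Remove 3 from a_4, a_6.
So 5 goes to a_6.

a_6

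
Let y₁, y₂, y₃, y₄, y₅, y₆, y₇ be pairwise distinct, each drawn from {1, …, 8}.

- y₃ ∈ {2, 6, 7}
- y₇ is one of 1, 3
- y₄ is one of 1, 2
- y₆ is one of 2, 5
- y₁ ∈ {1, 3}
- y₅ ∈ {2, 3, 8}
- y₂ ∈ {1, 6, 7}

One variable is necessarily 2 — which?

The 7 variables together cover exactly {1, 2, 3, 5, 6, 7, 8} — 7 values for 7 variables — and 5 appears only in y₆'s list, so y₆ = 5.
Among the 6 still-open variables, 8 fits only y₅ (and all 6 values in {1, 2, 3, 6, 7, 8} must be used), so y₅ = 8.
y₁ and y₇ share exactly the 2 values {1, 3}; by pigeonhole those values go to them, so strike 1, 3 from y₂, y₄.

y₄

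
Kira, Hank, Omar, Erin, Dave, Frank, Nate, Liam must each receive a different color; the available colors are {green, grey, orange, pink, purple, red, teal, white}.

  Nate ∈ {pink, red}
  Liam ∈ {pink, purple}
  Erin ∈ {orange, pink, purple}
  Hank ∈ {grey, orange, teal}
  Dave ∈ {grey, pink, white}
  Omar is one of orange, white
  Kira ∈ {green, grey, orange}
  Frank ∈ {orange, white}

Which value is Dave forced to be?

The 8 variables together cover exactly {green, grey, orange, pink, purple, red, teal, white} — 8 values for 8 variables — and green appears only in Kira's list, so Kira = green.
The 7 still-open variables together cover exactly {grey, orange, pink, purple, red, teal, white} — 7 values for 7 variables — and red appears only in Nate's list, so Nate = red.
Among the 6 still-open variables, teal fits only Hank (and all 6 values in {grey, orange, pink, purple, teal, white} must be used), so Hank = teal.
The 5 still-open variables draw from only 5 values {grey, orange, pink, purple, white}, so each is used; only Dave can be grey, hence Dave = grey.

grey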